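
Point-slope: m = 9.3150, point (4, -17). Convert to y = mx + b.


y + 17 = 9.3150(x - 4)
y = 9.3150x - 17 - 9.3150*4
y = 9.3150x - 54.2600

y = 9.3150x - 54.2600


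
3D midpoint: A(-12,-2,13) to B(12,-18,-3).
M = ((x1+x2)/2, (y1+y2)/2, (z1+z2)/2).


Mx = (-12+12)/2 = 0
My = (-2- 18)/2 = -10.0000
Mz = (13- 3)/2 = 5.0000

M = (0, -10.0000, 5.0000)


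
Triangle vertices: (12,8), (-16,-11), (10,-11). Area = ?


12*(-11+ 11) = 0
-16*(-11-8) = 304
10*(8+ 11) = 190
sum = 494
Area = |494|/2 = 247.0000

247.0000 sq units


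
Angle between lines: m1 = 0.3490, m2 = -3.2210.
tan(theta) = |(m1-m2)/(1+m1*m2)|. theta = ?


m1-m2 = 3.57
1+m1*m2 = -0.124129
tan(theta) = |3.57/(-0.124129)| = 28.760402
theta = arctan(|3.57/(-0.124129)|) = 88.0086 degrees (acute angle)

88.0086 degrees


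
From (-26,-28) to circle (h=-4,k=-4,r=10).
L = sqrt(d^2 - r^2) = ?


d = sqrt((-26+ 4)^2 + (-28+ 4)^2) = sqrt(484+576) = 32.5576
L = sqrt(1060.0000 - 100) = sqrt(960.0000) = 30.9839

30.9839


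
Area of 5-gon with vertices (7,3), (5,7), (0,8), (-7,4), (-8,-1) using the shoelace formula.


sum(xi*y_{i+1}) = 7*7 + 5*8 + 0*4 - 7*(-1) - 8*3 = 72
sum(yi*x_{i+1}) = 3*5 + 7*0 + 8*(-7) + 4*(-8) - 1*7 = -80
Area = |72 + 80|/2 = 152/2 = 76.0000

76.0000 sq units


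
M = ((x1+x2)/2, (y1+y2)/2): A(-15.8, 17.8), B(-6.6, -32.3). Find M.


Mx = (-15.8 - 6.6)/2 = -22.4/2 = -11.2000
My = (17.8 - 32.3)/2 = -14.5/2 = -7.2500

(-11.2000, -7.2500)


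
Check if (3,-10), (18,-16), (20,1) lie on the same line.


3*(-16-1) + 18*(1+ 10) + 20*(-10+ 16)
= -51 + 198 + 120 = 267

No, not collinear (determinant = 267)


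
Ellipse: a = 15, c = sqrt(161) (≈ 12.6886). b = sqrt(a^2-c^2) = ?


b^2 = 15^2 - (sqrt(161))^2 = 225 - 161 = 64
b = sqrt(64) = 8

b = 8


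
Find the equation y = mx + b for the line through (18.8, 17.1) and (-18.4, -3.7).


m = (-20.8)/(-37.2) = 0.5591
b = y1 - m*x1 = 17.1 - (-20.8*18.8)/(-37.2) = 17.1 - 10.5118 = 6.5882

y = 0.5591x + 6.5882


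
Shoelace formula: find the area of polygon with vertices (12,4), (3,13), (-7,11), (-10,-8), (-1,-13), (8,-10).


sum(xi*y_{i+1}) = 12*13 + 3*11 - 7*(-8) - 10*(-13) - 1*(-10) + 8*4 = 417
sum(yi*x_{i+1}) = 4*3 + 13*(-7) + 11*(-10) - 8*(-1) - 13*8 - 10*12 = -405
Area = |417 + 405|/2 = 822/2 = 411.0000

411.0000 sq units


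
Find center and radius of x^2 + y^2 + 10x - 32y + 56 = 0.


h = -D/2 = -10/2 = -5
k = -E/2 = 32/2 = 16
r^2 = h^2 + k^2 - F = 25 + 256 - 56 = 225
r = 15

Center (-5, 16), radius = 15


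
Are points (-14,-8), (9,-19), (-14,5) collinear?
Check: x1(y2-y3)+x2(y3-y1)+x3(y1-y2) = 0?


-14*(-19-5) + 9*(5+ 8) - 14*(-8+ 19)
= 336 + 117 - 154 = 299

No, not collinear (determinant = 299)


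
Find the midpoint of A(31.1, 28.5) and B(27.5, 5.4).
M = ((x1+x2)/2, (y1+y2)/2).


Mx = (31.1 + 27.5)/2 = 58.6/2 = 29.3000
My = (28.5 + 5.4)/2 = 33.9/2 = 16.9500

(29.3000, 16.9500)


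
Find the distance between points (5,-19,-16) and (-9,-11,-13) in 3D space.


dx=-14, dy=8, dz=3
d = sqrt(196+64+9) = sqrt(269) = 16.4012

16.4012


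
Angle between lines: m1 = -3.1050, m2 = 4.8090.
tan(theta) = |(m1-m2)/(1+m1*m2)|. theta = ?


m1-m2 = -7.914
1+m1*m2 = -13.931945
tan(theta) = |-7.914/(-13.931945)| = 0.568047
theta = arctan(|-7.914/(-13.931945)|) = 29.5986 degrees (acute angle)

29.5986 degrees


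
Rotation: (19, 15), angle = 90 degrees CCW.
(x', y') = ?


cos(90) = 0, sin(90) = 1
x' = 19*0 - 15*1 = -15
y' = 19*1 + 15*0 = 19

(-15, 19)


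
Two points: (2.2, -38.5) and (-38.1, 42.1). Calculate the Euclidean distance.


dx = -38.1 - 2.2 = -40.3
dy = 42.1 + 38.5 = 80.6
d = sqrt(1624.09 + 6496.36) = sqrt(8120.45) = 90.1135

90.1135


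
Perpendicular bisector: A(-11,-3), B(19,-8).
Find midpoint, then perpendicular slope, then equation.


Midpoint = (4, -5.5)
Slope of AB = dy/dx = -5/30 = -0.1667
Perp slope = -dx/dy = 30/5 = 6.0000
b = My - (perp slope)*Mx = -5.5 + (30*4)/(-5) = -5.5 - 24.0000 = -29.5000

y = 6.0000x - 29.5000


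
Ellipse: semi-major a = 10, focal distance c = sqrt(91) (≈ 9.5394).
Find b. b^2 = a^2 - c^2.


b^2 = 10^2 - (sqrt(91))^2 = 100 - 91 = 9
b = sqrt(9) = 3

b = 3


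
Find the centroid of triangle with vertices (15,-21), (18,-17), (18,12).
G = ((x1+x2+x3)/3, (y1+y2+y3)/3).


Gx = (15+18+18)/3 = 51/3 = 17.0000
Gy = (-21- 17+12)/3 = -26/3 = -8.6667

G = (17.0000, -8.6667)


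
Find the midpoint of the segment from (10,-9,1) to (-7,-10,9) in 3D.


Mx = (10- 7)/2 = 1.5000
My = (-9- 10)/2 = -9.5000
Mz = (1+9)/2 = 5.0000

M = (1.5000, -9.5000, 5.0000)


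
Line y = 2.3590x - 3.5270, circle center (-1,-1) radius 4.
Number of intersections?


Substitute y = 2.3590x - 3.5270: (x+ 1)^2 + (2.3590x- 3.5270+ 1)^2 = 16
Expand to Ax^2 + Bx + C = 0, where b-k = -2.527
A = 1+m^2 = 6.564881
B = 2(m(b-k) - h) = 2(2.3590*(-2.527) + 1) = -9.922386
C = h^2 + (b-k)^2 - r^2 = 1 + 6.385729 - 16 = -8.614271
disc = B^2-4AC = 98.4537 + 226.2067 = 324.6604
disc > 0

2 intersection points


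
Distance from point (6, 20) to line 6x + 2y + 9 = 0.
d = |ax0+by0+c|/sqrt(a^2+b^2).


|6*6 + 2*20 + 9| = |85| = 85
sqrt(36 + 4) = sqrt(40) = 6.3246
d = 85/sqrt(40) = 13.4397

13.4397


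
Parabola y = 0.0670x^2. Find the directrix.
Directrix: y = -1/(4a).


a = 0.0670
1/(4a) = 3.7313
directrix: y = -3.7313 = -3.7313

y = -3.7313


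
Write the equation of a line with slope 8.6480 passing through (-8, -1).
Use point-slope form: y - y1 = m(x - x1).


y + 1 = 8.6480(x + 8)
y = 8.6480x - 1 - 8.6480*(-8)
y = 8.6480x + 68.1840

y = 8.6480x + 68.1840


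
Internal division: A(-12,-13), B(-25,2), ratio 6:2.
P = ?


Px = (6*(-25) + 2*(-12))/8 = -174/8 = -21.7500
Py = (6*2 + 2*(-13))/8 = -14/8 = -1.7500

P = (-21.7500, -1.7500)


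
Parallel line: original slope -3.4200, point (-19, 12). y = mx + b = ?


Parallel lines have equal slopes.
m2 = -3.4200
b2 = 12 + 3.4200*(-19) = -52.9800

y = -3.4200x - 52.9800


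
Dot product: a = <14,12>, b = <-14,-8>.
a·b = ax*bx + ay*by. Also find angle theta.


a·b = 14*(-14) + 12*(-8) = -196 - 96 = -292
|a| = sqrt(196+144) = 18.4391
|b| = sqrt(196+64) = 16.1245
cos(theta) = -292/(sqrt(340)*sqrt(260)) = -292/sqrt(88400) = -0.982102
theta = arccos(-292/sqrt(88400)) = 169.1436 degrees

a·b = -292, theta = 169.1436 deg


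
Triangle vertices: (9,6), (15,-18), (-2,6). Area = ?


9*(-18-6) = -216
15*(6-6) = 0
-2*(6+ 18) = -48
sum = -264
Area = |-264|/2 = 132.0000

132.0000 sq units


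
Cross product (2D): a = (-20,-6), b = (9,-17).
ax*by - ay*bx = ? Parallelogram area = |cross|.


cross = -20*(-17) + 6*9 = 340 + 54 = 394
Parallelogram area = |394| = 394

cross = 394, parallelogram area = 394


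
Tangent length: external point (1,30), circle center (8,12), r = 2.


d = sqrt((1-8)^2 + (30-12)^2) = sqrt(49+324) = 19.3132
L = sqrt(373.0000 - 4) = sqrt(369.0000) = 19.2094

19.2094


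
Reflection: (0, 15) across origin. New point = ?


Reflection rule for origin: (-x, -y)
(0, 15) -> (0, -15)

(0, -15)


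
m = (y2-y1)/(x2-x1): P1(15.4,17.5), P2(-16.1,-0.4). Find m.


dy = -0.4 - 17.5 = -17.9
dx = -16.1 - 15.4 = -31.5
m = -17.9/(-31.5) = 0.5683

m = 0.5683


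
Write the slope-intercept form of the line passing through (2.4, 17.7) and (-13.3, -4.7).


m = (-22.4)/(-15.7) = 1.4268
b = y1 - m*x1 = 17.7 - (-22.4*2.4)/(-15.7) = 17.7 - 3.4242 = 14.2758

y = 1.4268x + 14.2758


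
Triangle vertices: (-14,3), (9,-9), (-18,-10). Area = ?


-14*(-9+ 10) = -14
9*(-10-3) = -117
-18*(3+ 9) = -216
sum = -347
Area = |-347|/2 = 173.5000

173.5000 sq units


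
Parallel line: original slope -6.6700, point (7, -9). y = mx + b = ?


Parallel lines have equal slopes.
m2 = -6.6700
b2 = -9 + 6.6700*7 = 37.6900

y = -6.6700x + 37.6900


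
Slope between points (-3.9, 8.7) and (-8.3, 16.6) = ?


dy = 16.6 - 8.7 = 7.9
dx = -8.3 + 3.9 = -4.4
m = 7.9/(-4.4) = -1.7955

m = -1.7955


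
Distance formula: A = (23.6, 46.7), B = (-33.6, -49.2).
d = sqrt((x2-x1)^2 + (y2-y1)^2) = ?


dx = -33.6 - 23.6 = -57.2
dy = -49.2 - 46.7 = -95.9
d = sqrt(3271.84 + 9196.81) = sqrt(12468.65) = 111.6631

111.6631


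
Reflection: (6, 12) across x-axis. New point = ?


Reflection rule for x-axis: (x, -y)
(6, 12) -> (6, -12)

(6, -12)


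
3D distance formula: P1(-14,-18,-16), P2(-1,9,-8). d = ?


dx=13, dy=27, dz=8
d = sqrt(169+729+64) = sqrt(962) = 31.0161

31.0161


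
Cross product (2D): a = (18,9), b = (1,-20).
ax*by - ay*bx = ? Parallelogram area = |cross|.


cross = 18*(-20) - 9*1 = -360 - 9 = -369
Parallelogram area = |-369| = 369

cross = -369, parallelogram area = 369


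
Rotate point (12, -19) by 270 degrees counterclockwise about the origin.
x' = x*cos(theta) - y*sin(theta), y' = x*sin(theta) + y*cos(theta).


cos(270) = 0, sin(270) = -1
x' = 12*0 + 19*(-1) = -19
y' = 12*(-1) - 19*0 = -12

(-19, -12)


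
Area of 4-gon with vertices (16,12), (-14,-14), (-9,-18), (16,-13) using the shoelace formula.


sum(xi*y_{i+1}) = 16*(-14) - 14*(-18) - 9*(-13) + 16*12 = 337
sum(yi*x_{i+1}) = 12*(-14) - 14*(-9) - 18*16 - 13*16 = -538
Area = |337 + 538|/2 = 875/2 = 437.5000

437.5000 sq units


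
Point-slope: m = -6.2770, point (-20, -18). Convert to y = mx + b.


y + 18 = -6.2770(x + 20)
y = -6.2770x - 18 + 6.2770*(-20)
y = -6.2770x - 143.5400

y = -6.2770x - 143.5400


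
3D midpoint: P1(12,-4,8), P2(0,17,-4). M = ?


Mx = (12+0)/2 = 6.0000
My = (-4+17)/2 = 6.5000
Mz = (8- 4)/2 = 2.0000

M = (6.0000, 6.5000, 2.0000)


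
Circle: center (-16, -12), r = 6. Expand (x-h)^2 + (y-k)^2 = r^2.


(x+ 16)^2 + (y+ 12)^2 = 6^2
D = -2h = 32, E = -2k = 24
F = h^2+k^2-r^2 = 256+144-36 = 364

x^2 + y^2 + 32x + 24y + 364 = 0


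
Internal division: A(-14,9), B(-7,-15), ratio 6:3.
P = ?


Px = (6*(-7) + 3*(-14))/9 = -84/9 = -9.3333
Py = (6*(-15) + 3*9)/9 = -63/9 = -7.0000

P = (-9.3333, -7.0000)


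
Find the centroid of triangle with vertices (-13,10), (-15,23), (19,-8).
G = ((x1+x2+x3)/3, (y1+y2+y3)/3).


Gx = (-13- 15+19)/3 = -9/3 = -3.0000
Gy = (10+23- 8)/3 = 25/3 = 8.3333

G = (-3.0000, 8.3333)


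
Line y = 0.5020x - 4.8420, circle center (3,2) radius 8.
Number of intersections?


Substitute y = 0.5020x - 4.8420: (x-3)^2 + (0.5020x- 4.8420-2)^2 = 64
Expand to Ax^2 + Bx + C = 0, where b-k = -6.842
A = 1+m^2 = 1.252004
B = 2(m(b-k) - h) = 2(0.5020*(-6.842) - 3) = -12.869368
C = h^2 + (b-k)^2 - r^2 = 9 + 46.812964 - 64 = -8.187036
disc = B^2-4AC = 165.6206 + 41.0008 = 206.6214
disc > 0

2 intersection points


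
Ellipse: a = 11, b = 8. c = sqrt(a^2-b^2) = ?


c^2 = 11^2 - 8^2 = 121 - 64 = 57
c = sqrt(57) = 7.5498

c = 7.5498


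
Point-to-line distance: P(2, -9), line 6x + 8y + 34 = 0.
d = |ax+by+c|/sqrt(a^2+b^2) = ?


|6*2 + 8*(-9) + 34| = |-26| = 26
sqrt(36 + 64) = sqrt(100) = 10.0000
d = 26/sqrt(100) = 2.6000

2.6000


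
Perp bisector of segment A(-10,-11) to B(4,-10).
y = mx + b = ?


Midpoint = (-3, -10.5)
Slope of AB = dy/dx = 1/14 = 0.0714
Perp slope = -dx/dy = -14/1 = -14.0000
b = My - (perp slope)*Mx = -10.5 + (14*(-3))/1 = -10.5 - 42.0000 = -52.5000

y = -14.0000x - 52.5000


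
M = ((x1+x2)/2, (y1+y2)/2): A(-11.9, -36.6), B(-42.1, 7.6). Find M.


Mx = (-11.9 - 42.1)/2 = -54.0/2 = -27.0000
My = (-36.6 + 7.6)/2 = -29.0/2 = -14.5000

(-27.0000, -14.5000)


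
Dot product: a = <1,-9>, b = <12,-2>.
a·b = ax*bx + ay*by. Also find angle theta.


a·b = 1*12 - 9*(-2) = 12 + 18 = 30
|a| = sqrt(1+81) = 9.0554
|b| = sqrt(144+4) = 12.1655
cos(theta) = 30/(sqrt(82)*sqrt(148)) = 30/sqrt(12136) = 0.272322
theta = arccos(30/sqrt(12136)) = 74.1975 degrees

a·b = 30, theta = 74.1975 deg


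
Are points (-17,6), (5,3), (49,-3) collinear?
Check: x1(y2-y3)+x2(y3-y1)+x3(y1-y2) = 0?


-17*(3+ 3) + 5*(-3-6) + 49*(6-3)
= -102 - 45 + 147 = 0

Yes, collinear (determinant = 0)


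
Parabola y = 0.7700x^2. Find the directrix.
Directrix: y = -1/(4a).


a = 0.7700
1/(4a) = 0.3247
directrix: y = -0.3247 = -0.3247

y = -0.3247


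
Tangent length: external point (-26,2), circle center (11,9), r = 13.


d = sqrt((-26-11)^2 + (2-9)^2) = sqrt(1369+49) = 37.6563
L = sqrt(1418.0000 - 169) = sqrt(1249.0000) = 35.3412

35.3412


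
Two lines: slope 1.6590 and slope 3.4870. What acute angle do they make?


m1-m2 = -1.828
1+m1*m2 = 6.784933
tan(theta) = |-1.828/6.784933| = 0.269420
theta = arctan(|-1.828/6.784933|) = 15.0786 degrees (acute angle)

15.0786 degrees


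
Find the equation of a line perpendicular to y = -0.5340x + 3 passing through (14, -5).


Perpendicular slope = -1/m1 = -1/(-0.5340) = 1.8727
b2 = y0 - m2*x0 = -5 + 14/(-0.5340) = -5 - 26.2172 = -31.2172

y = 1.8727x - 31.2172


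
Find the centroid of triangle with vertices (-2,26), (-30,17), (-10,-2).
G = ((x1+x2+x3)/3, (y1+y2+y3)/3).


Gx = (-2- 30- 10)/3 = -42/3 = -14.0000
Gy = (26+17- 2)/3 = 41/3 = 13.6667

G = (-14.0000, 13.6667)


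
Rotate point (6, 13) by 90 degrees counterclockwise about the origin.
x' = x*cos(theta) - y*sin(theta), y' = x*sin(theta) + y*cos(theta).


cos(90) = 0, sin(90) = 1
x' = 6*0 - 13*1 = -13
y' = 6*1 + 13*0 = 6

(-13, 6)


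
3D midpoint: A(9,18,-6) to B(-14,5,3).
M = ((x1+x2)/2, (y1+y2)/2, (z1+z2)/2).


Mx = (9- 14)/2 = -2.5000
My = (18+5)/2 = 11.5000
Mz = (-6+3)/2 = -1.5000

M = (-2.5000, 11.5000, -1.5000)


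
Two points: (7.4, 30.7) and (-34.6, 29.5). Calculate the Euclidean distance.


dx = -34.6 - 7.4 = -42.0
dy = 29.5 - 30.7 = -1.2
d = sqrt(1764.0 + 1.44) = sqrt(1765.44) = 42.0171

42.0171


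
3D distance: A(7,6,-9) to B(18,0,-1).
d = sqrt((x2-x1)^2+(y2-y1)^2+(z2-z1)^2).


dx=11, dy=-6, dz=8
d = sqrt(121+36+64) = sqrt(221) = 14.8661

14.8661


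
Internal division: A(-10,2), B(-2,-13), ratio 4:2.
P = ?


Px = (4*(-2) + 2*(-10))/6 = -28/6 = -4.6667
Py = (4*(-13) + 2*2)/6 = -48/6 = -8.0000

P = (-4.6667, -8.0000)


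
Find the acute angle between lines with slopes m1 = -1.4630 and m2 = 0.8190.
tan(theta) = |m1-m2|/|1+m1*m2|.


m1-m2 = -2.282
1+m1*m2 = -0.198197
tan(theta) = |-2.282/(-0.198197)| = 11.513797
theta = arctan(|-2.282/(-0.198197)|) = 85.0362 degrees (acute angle)

85.0362 degrees


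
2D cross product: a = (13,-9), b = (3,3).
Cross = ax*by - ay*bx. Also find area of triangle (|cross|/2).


cross = 13*3 + 9*3 = 39 + 27 = 66
Triangle area = |66|/2 = 66/2 = 33.0000

cross = 66, triangle area = 33.0000


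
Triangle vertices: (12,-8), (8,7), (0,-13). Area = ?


12*(7+ 13) = 240
8*(-13+ 8) = -40
0*(-8-7) = 0
sum = 200
Area = |200|/2 = 100.0000

100.0000 sq units


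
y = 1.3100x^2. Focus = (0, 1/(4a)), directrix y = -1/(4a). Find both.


a = 1.3100
1/(4a) = 0.1908
Focus = (0, 0.1908)
Directrix: y = -0.1908

Focus = (0, 0.1908), Directrix: y = -0.1908


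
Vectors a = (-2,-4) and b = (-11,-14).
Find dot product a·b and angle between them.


a·b = -2*(-11) - 4*(-14) = 22 + 56 = 78
|a| = sqrt(4+16) = 4.4721
|b| = sqrt(121+196) = 17.8045
cos(theta) = 78/(sqrt(20)*sqrt(317)) = 78/sqrt(6340) = 0.979603
theta = arccos(78/sqrt(6340)) = 11.5922 degrees

a·b = 78, theta = 11.5922 deg


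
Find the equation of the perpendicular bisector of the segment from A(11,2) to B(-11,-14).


Midpoint = (0, -6)
Slope of AB = dy/dx = -16/(-22) = 0.7273
Perp slope = -dx/dy = -22/16 = -1.3750
b = My - (perp slope)*Mx = -6 + (-22*0)/(-16) = -6 + 0 = -6.0000

y = -1.3750x - 6.0000


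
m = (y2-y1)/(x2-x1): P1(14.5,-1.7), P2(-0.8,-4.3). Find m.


dy = -4.3 + 1.7 = -2.6
dx = -0.8 - 14.5 = -15.3
m = -2.6/(-15.3) = 0.1699

m = 0.1699


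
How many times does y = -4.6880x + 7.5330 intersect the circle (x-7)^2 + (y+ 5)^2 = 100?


Substitute y = -4.6880x + 7.5330: (x-7)^2 + (-4.6880x+7.5330+ 5)^2 = 100
Expand to Ax^2 + Bx + C = 0, where b-k = 12.533
A = 1+m^2 = 22.977344
B = 2(m(b-k) - h) = 2(-4.6880*12.533 - 7) = -131.509408
C = h^2 + (b-k)^2 - r^2 = 49 + 157.076089 - 100 = 106.076089
disc = B^2-4AC = 17294.7244 - 9749.3871 = 7545.3373
disc > 0

2 intersection points


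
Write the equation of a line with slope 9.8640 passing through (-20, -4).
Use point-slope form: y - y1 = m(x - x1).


y + 4 = 9.8640(x + 20)
y = 9.8640x - 4 - 9.8640*(-20)
y = 9.8640x + 193.2800

y = 9.8640x + 193.2800


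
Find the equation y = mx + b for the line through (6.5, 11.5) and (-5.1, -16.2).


m = (-27.7)/(-11.6) = 2.3879
b = y1 - m*x1 = 11.5 - (-27.7*6.5)/(-11.6) = 11.5 - 15.5216 = -4.0216

y = 2.3879x - 4.0216


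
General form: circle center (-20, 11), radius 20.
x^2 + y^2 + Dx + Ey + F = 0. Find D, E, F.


(x+ 20)^2 + (y-11)^2 = 20^2
D = -2h = 40, E = -2k = -22
F = h^2+k^2-r^2 = 400+121-400 = 121

D = 40, E = -22, F = 121


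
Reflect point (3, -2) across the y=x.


Reflection rule for y=x: (y, x)
(3, -2) -> (-2, 3)

(-2, 3)


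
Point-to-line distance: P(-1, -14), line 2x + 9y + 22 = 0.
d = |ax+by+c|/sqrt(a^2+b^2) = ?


|2*(-1) + 9*(-14) + 22| = |-106| = 106
sqrt(4 + 81) = sqrt(85) = 9.2195
d = 106/sqrt(85) = 11.4973

11.4973


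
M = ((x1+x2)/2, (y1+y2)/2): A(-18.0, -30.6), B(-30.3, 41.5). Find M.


Mx = (-18.0 - 30.3)/2 = -48.3/2 = -24.1500
My = (-30.6 + 41.5)/2 = 10.9/2 = 5.4500

(-24.1500, 5.4500)


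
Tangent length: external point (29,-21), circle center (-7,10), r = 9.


d = sqrt((29+ 7)^2 + (-21-10)^2) = sqrt(1296+961) = 47.5079
L = sqrt(2257.0000 - 81) = sqrt(2176.0000) = 46.6476

46.6476


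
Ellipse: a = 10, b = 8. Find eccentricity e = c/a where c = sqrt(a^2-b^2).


c = sqrt(100-64) = sqrt(36) = 6.0000
e = c/a = 6/10 = 0.6000

e = 0.6000


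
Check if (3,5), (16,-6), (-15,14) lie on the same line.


3*(-6-14) + 16*(14-5) - 15*(5+ 6)
= -60 + 144 - 165 = -81

No, not collinear (determinant = -81)


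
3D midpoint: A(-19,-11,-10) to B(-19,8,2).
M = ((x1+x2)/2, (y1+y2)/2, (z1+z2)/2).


Mx = (-19- 19)/2 = -19.0000
My = (-11+8)/2 = -1.5000
Mz = (-10+2)/2 = -4.0000

M = (-19.0000, -1.5000, -4.0000)


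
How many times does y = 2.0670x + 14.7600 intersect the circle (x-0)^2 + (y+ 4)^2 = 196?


Substitute y = 2.0670x + 14.7600: (x-0)^2 + (2.0670x+14.7600+ 4)^2 = 196
Expand to Ax^2 + Bx + C = 0, where b-k = 18.76
A = 1+m^2 = 5.272489
B = 2(m(b-k) - h) = 2(2.0670*18.76 - 0) = 77.55384
C = h^2 + (b-k)^2 - r^2 = 0 + 351.9376 - 196 = 155.9376
disc = B^2-4AC = 6014.5981 - 3288.7171 = 2725.8810
disc > 0

2 intersection points


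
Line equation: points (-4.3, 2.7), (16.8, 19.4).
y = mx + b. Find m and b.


m = (16.7)/(21.1) = 0.7915
b = y1 - m*x1 = 2.7 - (16.7*(-4.3))/(21.1) = 2.7 + 3.4033 = 6.1033

y = 0.7915x + 6.1033


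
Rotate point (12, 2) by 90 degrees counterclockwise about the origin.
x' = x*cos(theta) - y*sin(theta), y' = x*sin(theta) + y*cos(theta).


cos(90) = 0, sin(90) = 1
x' = 12*0 - 2*1 = -2
y' = 12*1 + 2*0 = 12

(-2, 12)


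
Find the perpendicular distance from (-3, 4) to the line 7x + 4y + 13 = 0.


|7*(-3) + 4*4 + 13| = |8| = 8
sqrt(49 + 16) = sqrt(65) = 8.0623
d = 8/sqrt(65) = 0.9923

0.9923


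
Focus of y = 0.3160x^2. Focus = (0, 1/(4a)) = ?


a = 0.3160
4a = 1.2640
focus = (0, 1/1.2640) = (0, 0.7911)

Focus = (0, 0.7911)


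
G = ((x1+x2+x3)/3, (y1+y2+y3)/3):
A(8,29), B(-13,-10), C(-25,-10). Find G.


Gx = (8- 13- 25)/3 = -30/3 = -10.0000
Gy = (29- 10- 10)/3 = 9/3 = 3.0000

G = (-10.0000, 3.0000)


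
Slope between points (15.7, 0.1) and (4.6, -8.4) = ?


dy = -8.4 - 0.1 = -8.5
dx = 4.6 - 15.7 = -11.1
m = -8.5/(-11.1) = 0.7658

m = 0.7658


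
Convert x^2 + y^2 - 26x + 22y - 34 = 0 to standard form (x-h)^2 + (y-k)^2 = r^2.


h = -D/2 = 26/2 = 13
k = -E/2 = -22/2 = -11
r^2 = h^2 + k^2 - F = 169 + 121 + 34 = 324
r = 18

Center (13, -11), radius = 18


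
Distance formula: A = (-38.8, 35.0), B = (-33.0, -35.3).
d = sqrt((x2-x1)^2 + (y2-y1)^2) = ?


dx = -33.0 + 38.8 = 5.8
dy = -35.3 - 35.0 = -70.3
d = sqrt(33.64 + 4942.09) = sqrt(4975.73) = 70.5389

70.5389


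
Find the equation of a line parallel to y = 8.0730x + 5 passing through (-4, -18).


Parallel lines have equal slopes.
m2 = 8.0730
b2 = -18 - 8.0730*(-4) = 14.2920

y = 8.0730x + 14.2920


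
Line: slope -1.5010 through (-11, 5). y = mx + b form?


y - 5 = -1.5010(x + 11)
y = -1.5010x + 5 + 1.5010*(-11)
y = -1.5010x - 11.5110

y = -1.5010x - 11.5110


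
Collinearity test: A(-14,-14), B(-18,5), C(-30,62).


-14*(5-62) - 18*(62+ 14) - 30*(-14-5)
= 798 - 1368 + 570 = 0

Yes, collinear (determinant = 0)


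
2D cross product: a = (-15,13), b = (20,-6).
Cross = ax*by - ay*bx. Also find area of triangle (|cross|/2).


cross = -15*(-6) - 13*20 = 90 - 260 = -170
Triangle area = |-170|/2 = 170/2 = 85.0000

cross = -170, triangle area = 85.0000


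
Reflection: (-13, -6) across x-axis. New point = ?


Reflection rule for x-axis: (x, -y)
(-13, -6) -> (-13, 6)

(-13, 6)


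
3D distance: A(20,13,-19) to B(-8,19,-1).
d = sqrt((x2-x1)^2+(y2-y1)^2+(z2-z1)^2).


dx=-28, dy=6, dz=18
d = sqrt(784+36+324) = sqrt(1144) = 33.8231

33.8231


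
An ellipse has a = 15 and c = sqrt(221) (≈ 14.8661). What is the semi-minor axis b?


b^2 = 15^2 - (sqrt(221))^2 = 225 - 221 = 4
b = sqrt(4) = 2

b = 2


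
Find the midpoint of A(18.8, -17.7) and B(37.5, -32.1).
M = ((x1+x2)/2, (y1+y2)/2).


Mx = (18.8 + 37.5)/2 = 56.3/2 = 28.1500
My = (-17.7 - 32.1)/2 = -49.8/2 = -24.9000

(28.1500, -24.9000)


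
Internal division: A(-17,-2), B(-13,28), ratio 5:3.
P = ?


Px = (5*(-13) + 3*(-17))/8 = -116/8 = -14.5000
Py = (5*28 + 3*(-2))/8 = 134/8 = 16.7500

P = (-14.5000, 16.7500)


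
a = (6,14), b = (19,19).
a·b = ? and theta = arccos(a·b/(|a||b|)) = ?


a·b = 6*19 + 14*19 = 114 + 266 = 380
|a| = sqrt(36+196) = 15.2315
|b| = sqrt(361+361) = 26.8701
cos(theta) = 380/(sqrt(232)*sqrt(722)) = 380/sqrt(167504) = 0.928477
theta = arccos(380/sqrt(167504)) = 21.8014 degrees

a·b = 380, theta = 21.8014 deg


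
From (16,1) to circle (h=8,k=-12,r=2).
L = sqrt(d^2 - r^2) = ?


d = sqrt((16-8)^2 + (1+ 12)^2) = sqrt(64+169) = 15.2643
L = sqrt(233.0000 - 4) = sqrt(229.0000) = 15.1327

15.1327


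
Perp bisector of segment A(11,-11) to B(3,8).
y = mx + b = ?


Midpoint = (7, -1.5)
Slope of AB = dy/dx = 19/(-8) = -2.3750
Perp slope = -dx/dy = 8/19 = 0.4211
b = My - (perp slope)*Mx = -1.5 + (-8*7)/19 = -1.5 - 2.9474 = -4.4474

y = 0.4211x - 4.4474


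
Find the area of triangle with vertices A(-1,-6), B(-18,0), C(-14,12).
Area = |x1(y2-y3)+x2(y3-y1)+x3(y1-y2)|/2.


-1*(0-12) = 12
-18*(12+ 6) = -324
-14*(-6-0) = 84
sum = -228
Area = |-228|/2 = 114.0000

114.0000 sq units


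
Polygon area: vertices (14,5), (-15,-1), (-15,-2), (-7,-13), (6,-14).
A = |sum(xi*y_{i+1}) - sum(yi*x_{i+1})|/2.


sum(xi*y_{i+1}) = 14*(-1) - 15*(-2) - 15*(-13) - 7*(-14) + 6*5 = 339
sum(yi*x_{i+1}) = 5*(-15) - 1*(-15) - 2*(-7) - 13*6 - 14*14 = -320
Area = |339 + 320|/2 = 659/2 = 329.5000

329.5000 sq units


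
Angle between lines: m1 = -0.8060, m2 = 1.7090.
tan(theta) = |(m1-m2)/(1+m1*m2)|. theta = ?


m1-m2 = -2.515
1+m1*m2 = -0.377454
tan(theta) = |-2.515/(-0.377454)| = 6.663064
theta = arctan(|-2.515/(-0.377454)|) = 81.4647 degrees (acute angle)

81.4647 degrees


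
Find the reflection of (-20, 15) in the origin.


Reflection rule for origin: (-x, -y)
(-20, 15) -> (20, -15)

(20, -15)


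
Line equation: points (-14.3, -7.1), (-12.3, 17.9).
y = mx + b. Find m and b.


m = (25.0)/(2.0) = 12.5000
b = y1 - m*x1 = -7.1 - (25.0*(-14.3))/(2.0) = -7.1 + 178.7500 = 171.6500

y = 12.5000x + 171.6500


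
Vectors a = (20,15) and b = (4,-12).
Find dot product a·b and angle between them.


a·b = 20*4 + 15*(-12) = 80 - 180 = -100
|a| = sqrt(400+225) = 25.0000
|b| = sqrt(16+144) = 12.6491
cos(theta) = -100/(sqrt(625)*sqrt(160)) = -100/sqrt(100000) = -0.316228
theta = arccos(-100/sqrt(100000)) = 108.4349 degrees

a·b = -100, theta = 108.4349 deg


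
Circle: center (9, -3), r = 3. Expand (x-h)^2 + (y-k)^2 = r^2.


(x-9)^2 + (y+ 3)^2 = 3^2
D = -2h = -18, E = -2k = 6
F = h^2+k^2-r^2 = 81+9-9 = 81

x^2 + y^2 - 18x + 6y + 81 = 0


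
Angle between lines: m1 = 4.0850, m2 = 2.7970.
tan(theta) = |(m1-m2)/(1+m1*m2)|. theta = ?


m1-m2 = 1.288
1+m1*m2 = 12.425745
tan(theta) = |1.288/12.425745| = 0.103656
theta = arctan(|1.288/12.425745|) = 5.9179 degrees (acute angle)

5.9179 degrees


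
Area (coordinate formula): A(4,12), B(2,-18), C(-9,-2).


4*(-18+ 2) = -64
2*(-2-12) = -28
-9*(12+ 18) = -270
sum = -362
Area = |-362|/2 = 181.0000

181.0000 sq units


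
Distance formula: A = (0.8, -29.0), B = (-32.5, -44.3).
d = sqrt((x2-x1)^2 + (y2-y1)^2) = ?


dx = -32.5 - 0.8 = -33.3
dy = -44.3 + 29.0 = -15.3
d = sqrt(1108.89 + 234.09) = sqrt(1342.98) = 36.6467

36.6467


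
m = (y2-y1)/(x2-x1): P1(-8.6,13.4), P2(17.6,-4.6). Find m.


dy = -4.6 - 13.4 = -18.0
dx = 17.6 + 8.6 = 26.2
m = -18.0/26.2 = -0.6870

m = -0.6870


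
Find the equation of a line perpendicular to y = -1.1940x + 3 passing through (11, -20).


Perpendicular slope = -1/m1 = -1/(-1.1940) = 0.8375
b2 = y0 - m2*x0 = -20 + 11/(-1.1940) = -20 - 9.2127 = -29.2127

y = 0.8375x - 29.2127


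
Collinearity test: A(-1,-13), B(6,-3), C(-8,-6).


-1*(-3+ 6) + 6*(-6+ 13) - 8*(-13+ 3)
= -3 + 42 + 80 = 119

No, not collinear (determinant = 119)


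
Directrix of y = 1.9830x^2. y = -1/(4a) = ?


a = 1.9830
1/(4a) = 0.1261
directrix: y = -0.1261 = -0.1261

y = -0.1261


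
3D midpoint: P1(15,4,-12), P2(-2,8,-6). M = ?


Mx = (15- 2)/2 = 6.5000
My = (4+8)/2 = 6.0000
Mz = (-12- 6)/2 = -9.0000

M = (6.5000, 6.0000, -9.0000)


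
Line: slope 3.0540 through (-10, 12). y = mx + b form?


y - 12 = 3.0540(x + 10)
y = 3.0540x + 12 - 3.0540*(-10)
y = 3.0540x + 42.5400

y = 3.0540x + 42.5400


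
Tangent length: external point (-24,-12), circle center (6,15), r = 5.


d = sqrt((-24-6)^2 + (-12-15)^2) = sqrt(900+729) = 40.3609
L = sqrt(1629.0000 - 25) = sqrt(1604.0000) = 40.0500

40.0500


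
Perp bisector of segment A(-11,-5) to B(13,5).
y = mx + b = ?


Midpoint = (1, 0)
Slope of AB = dy/dx = 10/24 = 0.4167
Perp slope = -dx/dy = -24/10 = -2.4000
b = My - (perp slope)*Mx = 0 + (24*1)/10 = 0 + 2.4000 = 2.4000

y = -2.4000x + 2.4000


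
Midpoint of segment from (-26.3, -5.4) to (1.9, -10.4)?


Mx = (-26.3 + 1.9)/2 = -24.4/2 = -12.2000
My = (-5.4 - 10.4)/2 = -15.8/2 = -7.9000

(-12.2000, -7.9000)


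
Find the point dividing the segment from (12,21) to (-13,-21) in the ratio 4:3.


Px = (4*(-13) + 3*12)/7 = -16/7 = -2.2857
Py = (4*(-21) + 3*21)/7 = -21/7 = -3.0000

P = (-2.2857, -3.0000)


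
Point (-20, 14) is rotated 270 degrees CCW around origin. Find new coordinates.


cos(270) = 0, sin(270) = -1
x' = -20*0 - 14*(-1) = 14
y' = -20*(-1) + 14*0 = 20

(14, 20)


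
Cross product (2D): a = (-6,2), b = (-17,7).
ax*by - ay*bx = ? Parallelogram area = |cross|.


cross = -6*7 - 2*(-17) = -42 + 34 = -8
Parallelogram area = |-8| = 8

cross = -8, parallelogram area = 8


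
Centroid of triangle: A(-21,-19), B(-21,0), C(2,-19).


Gx = (-21- 21+2)/3 = -40/3 = -13.3333
Gy = (-19+0- 19)/3 = -38/3 = -12.6667

G = (-13.3333, -12.6667)


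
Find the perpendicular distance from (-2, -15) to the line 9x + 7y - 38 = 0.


|9*(-2) + 7*(-15) - 38| = |-161| = 161
sqrt(81 + 49) = sqrt(130) = 11.4018
d = 161/sqrt(130) = 14.1206

14.1206


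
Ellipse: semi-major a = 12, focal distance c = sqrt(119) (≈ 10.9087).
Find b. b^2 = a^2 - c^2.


b^2 = 12^2 - (sqrt(119))^2 = 144 - 119 = 25
b = sqrt(25) = 5

b = 5


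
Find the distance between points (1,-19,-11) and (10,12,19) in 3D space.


dx=9, dy=31, dz=30
d = sqrt(81+961+900) = sqrt(1942) = 44.0681

44.0681


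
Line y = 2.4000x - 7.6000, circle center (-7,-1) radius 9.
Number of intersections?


Substitute y = 2.4000x - 7.6000: (x+ 7)^2 + (2.4000x- 7.6000+ 1)^2 = 81
Expand to Ax^2 + Bx + C = 0, where b-k = -6.6
A = 1+m^2 = 6.76
B = 2(m(b-k) - h) = 2(2.4000*(-6.6) + 7) = -17.68
C = h^2 + (b-k)^2 - r^2 = 49 + 43.56 - 81 = 11.56
disc = B^2-4AC = 312.5824 - 312.5824 = 0
disc = 0

1 intersection point (tangent)


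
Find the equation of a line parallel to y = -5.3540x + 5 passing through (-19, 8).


Parallel lines have equal slopes.
m2 = -5.3540
b2 = 8 + 5.3540*(-19) = -93.7260

y = -5.3540x - 93.7260


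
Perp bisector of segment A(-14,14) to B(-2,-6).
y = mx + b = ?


Midpoint = (-8, 4)
Slope of AB = dy/dx = -20/12 = -1.6667
Perp slope = -dx/dy = 12/20 = 0.6000
b = My - (perp slope)*Mx = 4 + (12*(-8))/(-20) = 4 + 4.8000 = 8.8000

y = 0.6000x + 8.8000


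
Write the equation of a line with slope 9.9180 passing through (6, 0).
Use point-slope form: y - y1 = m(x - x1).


y - 0 = 9.9180(x - 6)
y = 9.9180x + 0 - 9.9180*6
y = 9.9180x - 59.5080

y = 9.9180x - 59.5080


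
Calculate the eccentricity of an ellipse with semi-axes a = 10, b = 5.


c = sqrt(100-25) = sqrt(75) = 8.6603
e = c/a = sqrt(75)/10 = 0.8660

e = 0.8660


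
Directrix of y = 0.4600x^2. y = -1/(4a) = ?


a = 0.4600
1/(4a) = 0.5435
directrix: y = -0.5435 = -0.5435

y = -0.5435


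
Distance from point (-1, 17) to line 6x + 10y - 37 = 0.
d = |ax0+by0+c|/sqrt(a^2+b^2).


|6*(-1) + 10*17 - 37| = |127| = 127
sqrt(36 + 100) = sqrt(136) = 11.6619
d = 127/sqrt(136) = 10.8902

10.8902


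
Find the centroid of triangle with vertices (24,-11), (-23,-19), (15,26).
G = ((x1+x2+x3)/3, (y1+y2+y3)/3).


Gx = (24- 23+15)/3 = 16/3 = 5.3333
Gy = (-11- 19+26)/3 = -4/3 = -1.3333

G = (5.3333, -1.3333)


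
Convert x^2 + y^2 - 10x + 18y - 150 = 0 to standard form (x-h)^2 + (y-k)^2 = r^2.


h = -D/2 = 10/2 = 5
k = -E/2 = -18/2 = -9
r^2 = h^2 + k^2 - F = 25 + 81 + 150 = 256
r = 16

Center (5, -9), radius = 16


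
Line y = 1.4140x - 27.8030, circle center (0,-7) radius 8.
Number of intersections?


Substitute y = 1.4140x - 27.8030: (x-0)^2 + (1.4140x- 27.8030+ 7)^2 = 64
Expand to Ax^2 + Bx + C = 0, where b-k = -20.803
A = 1+m^2 = 2.999396
B = 2(m(b-k) - h) = 2(1.4140*(-20.803) - 0) = -58.830884
C = h^2 + (b-k)^2 - r^2 = 0 + 432.764809 - 64 = 368.764809
disc = B^2-4AC = 3461.0729 - 4424.2868 = -963.2139
disc < 0

0 intersection points


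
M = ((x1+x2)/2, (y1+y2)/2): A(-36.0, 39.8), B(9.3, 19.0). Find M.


Mx = (-36.0 + 9.3)/2 = -26.7/2 = -13.3500
My = (39.8 + 19.0)/2 = 58.8/2 = 29.4000

(-13.3500, 29.4000)


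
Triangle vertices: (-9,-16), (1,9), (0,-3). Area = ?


-9*(9+ 3) = -108
1*(-3+ 16) = 13
0*(-16-9) = 0
sum = -95
Area = |-95|/2 = 47.5000

47.5000 sq units


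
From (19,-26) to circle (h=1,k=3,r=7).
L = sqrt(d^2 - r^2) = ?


d = sqrt((19-1)^2 + (-26-3)^2) = sqrt(324+841) = 34.1321
L = sqrt(1165.0000 - 49) = sqrt(1116.0000) = 33.4066

33.4066


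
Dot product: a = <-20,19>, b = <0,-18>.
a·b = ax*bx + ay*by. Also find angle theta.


a·b = -20*0 + 19*(-18) = 0 - 342 = -342
|a| = sqrt(400+361) = 27.5862
|b| = sqrt(0+324) = 18.0000
cos(theta) = -342/(sqrt(761)*sqrt(324)) = -342/sqrt(246564) = -0.688749
theta = arccos(-342/sqrt(246564)) = 133.5312 degrees

a·b = -342, theta = 133.5312 deg


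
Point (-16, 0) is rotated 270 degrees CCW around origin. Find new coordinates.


cos(270) = 0, sin(270) = -1
x' = -16*0 - 0*(-1) = 0
y' = -16*(-1) + 0*0 = 16

(0, 16)


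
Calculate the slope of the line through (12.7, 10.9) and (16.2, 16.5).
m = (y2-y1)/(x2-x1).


dy = 16.5 - 10.9 = 5.6
dx = 16.2 - 12.7 = 3.5
m = 5.6/3.5 = 1.6000

m = 1.6000


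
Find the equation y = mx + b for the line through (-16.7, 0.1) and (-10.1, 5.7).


m = (5.6)/(6.6) = 0.8485
b = y1 - m*x1 = 0.1 - (5.6*(-16.7))/(6.6) = 0.1 + 14.1697 = 14.2697

y = 0.8485x + 14.2697


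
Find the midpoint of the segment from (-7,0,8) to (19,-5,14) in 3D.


Mx = (-7+19)/2 = 6.0000
My = (0- 5)/2 = -2.5000
Mz = (8+14)/2 = 11.0000

M = (6.0000, -2.5000, 11.0000)


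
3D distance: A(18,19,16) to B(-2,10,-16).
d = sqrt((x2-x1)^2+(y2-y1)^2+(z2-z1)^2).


dx=-20, dy=-9, dz=-32
d = sqrt(400+81+1024) = sqrt(1505) = 38.7943

38.7943


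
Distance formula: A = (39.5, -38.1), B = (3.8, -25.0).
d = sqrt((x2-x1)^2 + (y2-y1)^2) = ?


dx = 3.8 - 39.5 = -35.7
dy = -25.0 + 38.1 = 13.1
d = sqrt(1274.49 + 171.61) = sqrt(1446.1) = 38.0276

38.0276


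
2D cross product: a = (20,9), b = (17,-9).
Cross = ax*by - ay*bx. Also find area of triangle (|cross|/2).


cross = 20*(-9) - 9*17 = -180 - 153 = -333
Triangle area = |-333|/2 = 333/2 = 166.5000

cross = -333, triangle area = 166.5000


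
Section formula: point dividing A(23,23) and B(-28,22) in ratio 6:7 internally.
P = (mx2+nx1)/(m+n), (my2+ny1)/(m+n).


Px = (6*(-28) + 7*23)/13 = -7/13 = -0.5385
Py = (6*22 + 7*23)/13 = 293/13 = 22.5385

P = (-0.5385, 22.5385)


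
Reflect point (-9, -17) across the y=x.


Reflection rule for y=x: (y, x)
(-9, -17) -> (-17, -9)

(-17, -9)


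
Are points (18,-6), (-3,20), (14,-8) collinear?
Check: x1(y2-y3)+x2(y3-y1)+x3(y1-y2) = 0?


18*(20+ 8) - 3*(-8+ 6) + 14*(-6-20)
= 504 + 6 - 364 = 146

No, not collinear (determinant = 146)


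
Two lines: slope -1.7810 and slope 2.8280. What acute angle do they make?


m1-m2 = -4.609
1+m1*m2 = -4.036668
tan(theta) = |-4.609/(-4.036668)| = 1.141783
theta = arctan(|-4.609/(-4.036668)|) = 48.7874 degrees (acute angle)

48.7874 degrees


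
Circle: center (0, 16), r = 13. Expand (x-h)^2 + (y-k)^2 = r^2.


(x-0)^2 + (y-16)^2 = 13^2
D = -2h = 0, E = -2k = -32
F = h^2+k^2-r^2 = 0+256-169 = 87

x^2 + y^2 - 32y + 87 = 0


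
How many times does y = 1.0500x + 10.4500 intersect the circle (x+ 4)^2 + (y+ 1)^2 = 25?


Substitute y = 1.0500x + 10.4500: (x+ 4)^2 + (1.0500x+10.4500+ 1)^2 = 25
Expand to Ax^2 + Bx + C = 0, where b-k = 11.45
A = 1+m^2 = 2.1025
B = 2(m(b-k) - h) = 2(1.0500*11.45 + 4) = 32.045
C = h^2 + (b-k)^2 - r^2 = 16 + 131.1025 - 25 = 122.1025
disc = B^2-4AC = 1026.8820 - 1026.8820 = 0
disc = 0

1 intersection point (tangent)


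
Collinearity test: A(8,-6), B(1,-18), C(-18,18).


8*(-18-18) + 1*(18+ 6) - 18*(-6+ 18)
= -288 + 24 - 216 = -480

No, not collinear (determinant = -480)


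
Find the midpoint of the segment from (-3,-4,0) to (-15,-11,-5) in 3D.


Mx = (-3- 15)/2 = -9.0000
My = (-4- 11)/2 = -7.5000
Mz = (0- 5)/2 = -2.5000

M = (-9.0000, -7.5000, -2.5000)


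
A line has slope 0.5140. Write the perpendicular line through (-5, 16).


Perpendicular slope = -1/m1 = -1/0.5140 = -1.9455
b2 = y0 - m2*x0 = 16 - 5/0.5140 = 16 - 9.7276 = 6.2724

y = -1.9455x + 6.2724


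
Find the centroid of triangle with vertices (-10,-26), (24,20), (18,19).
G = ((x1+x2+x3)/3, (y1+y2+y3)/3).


Gx = (-10+24+18)/3 = 32/3 = 10.6667
Gy = (-26+20+19)/3 = 13/3 = 4.3333

G = (10.6667, 4.3333)


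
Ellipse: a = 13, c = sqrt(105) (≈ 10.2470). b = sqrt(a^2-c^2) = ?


b^2 = 13^2 - (sqrt(105))^2 = 169 - 105 = 64
b = sqrt(64) = 8

b = 8


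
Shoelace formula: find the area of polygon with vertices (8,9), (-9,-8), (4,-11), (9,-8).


sum(xi*y_{i+1}) = 8*(-8) - 9*(-11) + 4*(-8) + 9*9 = 84
sum(yi*x_{i+1}) = 9*(-9) - 8*4 - 11*9 - 8*8 = -276
Area = |84 + 276|/2 = 360/2 = 180.0000

180.0000 sq units


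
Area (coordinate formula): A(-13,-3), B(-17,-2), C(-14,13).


-13*(-2-13) = 195
-17*(13+ 3) = -272
-14*(-3+ 2) = 14
sum = -63
Area = |-63|/2 = 31.5000

31.5000 sq units


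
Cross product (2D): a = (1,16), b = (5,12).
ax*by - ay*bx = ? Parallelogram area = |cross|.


cross = 1*12 - 16*5 = 12 - 80 = -68
Parallelogram area = |-68| = 68

cross = -68, parallelogram area = 68


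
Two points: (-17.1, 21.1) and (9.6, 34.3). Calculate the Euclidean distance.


dx = 9.6 + 17.1 = 26.7
dy = 34.3 - 21.1 = 13.2
d = sqrt(712.89 + 174.24) = sqrt(887.13) = 29.7847

29.7847


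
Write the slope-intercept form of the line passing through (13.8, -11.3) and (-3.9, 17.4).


m = (28.7)/(-17.7) = -1.6215
b = y1 - m*x1 = -11.3 - (28.7*13.8)/(-17.7) = -11.3 + 22.3763 = 11.0763

y = -1.6215x + 11.0763


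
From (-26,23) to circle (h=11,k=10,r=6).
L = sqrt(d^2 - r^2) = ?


d = sqrt((-26-11)^2 + (23-10)^2) = sqrt(1369+169) = 39.2173
L = sqrt(1538.0000 - 36) = sqrt(1502.0000) = 38.7556

38.7556


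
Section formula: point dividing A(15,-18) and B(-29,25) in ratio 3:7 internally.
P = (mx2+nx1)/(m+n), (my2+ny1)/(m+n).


Px = (3*(-29) + 7*15)/10 = 18/10 = 1.8000
Py = (3*25 + 7*(-18))/10 = -51/10 = -5.1000

P = (1.8000, -5.1000)


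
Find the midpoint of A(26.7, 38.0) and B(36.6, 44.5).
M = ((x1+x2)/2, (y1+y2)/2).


Mx = (26.7 + 36.6)/2 = 63.3/2 = 31.6500
My = (38.0 + 44.5)/2 = 82.5/2 = 41.2500

(31.6500, 41.2500)


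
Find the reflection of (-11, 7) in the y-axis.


Reflection rule for y-axis: (-x, y)
(-11, 7) -> (11, 7)

(11, 7)


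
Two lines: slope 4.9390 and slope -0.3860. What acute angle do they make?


m1-m2 = 5.325
1+m1*m2 = -0.906454
tan(theta) = |5.325/(-0.906454)| = 5.874540
theta = arctan(|5.325/(-0.906454)|) = 80.3394 degrees (acute angle)

80.3394 degrees


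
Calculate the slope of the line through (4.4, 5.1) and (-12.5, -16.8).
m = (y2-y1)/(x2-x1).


dy = -16.8 - 5.1 = -21.9
dx = -12.5 - 4.4 = -16.9
m = -21.9/(-16.9) = 1.2959

m = 1.2959


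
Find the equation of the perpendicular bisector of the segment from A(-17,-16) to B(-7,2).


Midpoint = (-12, -7)
Slope of AB = dy/dx = 18/10 = 1.8000
Perp slope = -dx/dy = -10/18 = -0.5556
b = My - (perp slope)*Mx = -7 + (10*(-12))/18 = -7 - 6.6667 = -13.6667

y = -0.5556x - 13.6667


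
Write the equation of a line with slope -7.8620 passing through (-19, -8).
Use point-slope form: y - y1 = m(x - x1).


y + 8 = -7.8620(x + 19)
y = -7.8620x - 8 + 7.8620*(-19)
y = -7.8620x - 157.3780

y = -7.8620x - 157.3780


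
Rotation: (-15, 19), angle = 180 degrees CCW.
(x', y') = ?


cos(180) = -1, sin(180) = 0
x' = -15*(-1) - 19*0 = 15
y' = -15*0 + 19*(-1) = -19

(15, -19)


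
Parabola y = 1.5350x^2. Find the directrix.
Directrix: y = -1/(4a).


a = 1.5350
1/(4a) = 0.1629
directrix: y = -0.1629 = -0.1629

y = -0.1629


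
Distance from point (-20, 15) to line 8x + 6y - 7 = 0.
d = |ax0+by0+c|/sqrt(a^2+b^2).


|8*(-20) + 6*15 - 7| = |-77| = 77
sqrt(64 + 36) = sqrt(100) = 10.0000
d = 77/sqrt(100) = 7.7000

7.7000


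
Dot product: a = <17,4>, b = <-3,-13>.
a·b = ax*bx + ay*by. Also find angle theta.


a·b = 17*(-3) + 4*(-13) = -51 - 52 = -103
|a| = sqrt(289+16) = 17.4642
|b| = sqrt(9+169) = 13.3417
cos(theta) = -103/(sqrt(305)*sqrt(178)) = -103/sqrt(54290) = -0.442056
theta = arccos(-103/sqrt(54290)) = 116.2351 degrees

a·b = -103, theta = 116.2351 deg


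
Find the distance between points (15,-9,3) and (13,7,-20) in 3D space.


dx=-2, dy=16, dz=-23
d = sqrt(4+256+529) = sqrt(789) = 28.0891

28.0891


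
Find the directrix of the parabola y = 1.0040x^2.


a = 1.0040
1/(4a) = 0.2490
directrix: y = -0.2490 = -0.2490

y = -0.2490


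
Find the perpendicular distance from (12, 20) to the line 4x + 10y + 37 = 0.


|4*12 + 10*20 + 37| = |285| = 285
sqrt(16 + 100) = sqrt(116) = 10.7703
d = 285/sqrt(116) = 26.4616

26.4616


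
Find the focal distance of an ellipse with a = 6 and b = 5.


c^2 = 6^2 - 5^2 = 36 - 25 = 11
c = sqrt(11) = 3.3166

c = 3.3166


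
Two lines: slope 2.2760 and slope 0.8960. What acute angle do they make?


m1-m2 = 1.38
1+m1*m2 = 3.039296
tan(theta) = |1.38/3.039296| = 0.454053
theta = arctan(|1.38/3.039296|) = 24.4205 degrees (acute angle)

24.4205 degrees


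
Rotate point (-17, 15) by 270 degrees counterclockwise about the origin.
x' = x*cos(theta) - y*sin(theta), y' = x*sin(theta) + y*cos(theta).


cos(270) = 0, sin(270) = -1
x' = -17*0 - 15*(-1) = 15
y' = -17*(-1) + 15*0 = 17

(15, 17)


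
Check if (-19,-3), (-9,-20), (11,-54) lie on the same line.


-19*(-20+ 54) - 9*(-54+ 3) + 11*(-3+ 20)
= -646 + 459 + 187 = 0

Yes, collinear (determinant = 0)
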